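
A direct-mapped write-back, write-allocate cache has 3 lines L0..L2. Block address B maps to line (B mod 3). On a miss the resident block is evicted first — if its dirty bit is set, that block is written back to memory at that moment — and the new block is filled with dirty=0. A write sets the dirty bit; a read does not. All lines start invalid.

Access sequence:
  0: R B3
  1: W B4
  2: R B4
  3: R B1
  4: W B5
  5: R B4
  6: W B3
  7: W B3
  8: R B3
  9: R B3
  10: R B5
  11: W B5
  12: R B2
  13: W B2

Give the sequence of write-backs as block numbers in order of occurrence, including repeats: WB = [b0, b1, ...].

WB = [4, 5]

0: R B3 → L0 miss [-]
1: W B4 → L1 miss [D]
2: R B4 → L1 hit [D]
3: R B1 → L1 miss wb→B4 [-]
4: W B5 → L2 miss [D]
5: R B4 → L1 miss [-]
6: W B3 → L0 hit [D]
7: W B3 → L0 hit [D]
8: R B3 → L0 hit [D]
9: R B3 → L0 hit [D]
10: R B5 → L2 hit [D]
11: W B5 → L2 hit [D]
12: R B2 → L2 miss wb→B5 [-]
13: W B2 → L2 hit [D]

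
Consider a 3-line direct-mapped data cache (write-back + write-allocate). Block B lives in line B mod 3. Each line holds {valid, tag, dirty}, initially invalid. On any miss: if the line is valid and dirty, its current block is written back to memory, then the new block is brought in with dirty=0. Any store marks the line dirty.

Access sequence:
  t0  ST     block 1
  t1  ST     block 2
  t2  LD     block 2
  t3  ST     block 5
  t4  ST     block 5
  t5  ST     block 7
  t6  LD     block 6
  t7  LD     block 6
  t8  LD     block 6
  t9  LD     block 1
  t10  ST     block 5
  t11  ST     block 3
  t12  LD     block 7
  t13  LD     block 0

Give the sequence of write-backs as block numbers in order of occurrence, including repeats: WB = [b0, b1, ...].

  0 | W B1 → L1 miss [D]
  1 | W B2 → L2 miss [D]
  2 | R B2 → L2 hit [D]
  3 | W B5 → L2 miss wb→B2 [D]
  4 | W B5 → L2 hit [D]
  5 | W B7 → L1 miss wb→B1 [D]
  6 | R B6 → L0 miss [-]
  7 | R B6 → L0 hit [-]
  8 | R B6 → L0 hit [-]
  9 | R B1 → L1 miss wb→B7 [-]
  10 | W B5 → L2 hit [D]
  11 | W B3 → L0 miss [D]
  12 | R B7 → L1 miss [-]
  13 | R B0 → L0 miss wb→B3 [-]

WB = [2, 1, 7, 3]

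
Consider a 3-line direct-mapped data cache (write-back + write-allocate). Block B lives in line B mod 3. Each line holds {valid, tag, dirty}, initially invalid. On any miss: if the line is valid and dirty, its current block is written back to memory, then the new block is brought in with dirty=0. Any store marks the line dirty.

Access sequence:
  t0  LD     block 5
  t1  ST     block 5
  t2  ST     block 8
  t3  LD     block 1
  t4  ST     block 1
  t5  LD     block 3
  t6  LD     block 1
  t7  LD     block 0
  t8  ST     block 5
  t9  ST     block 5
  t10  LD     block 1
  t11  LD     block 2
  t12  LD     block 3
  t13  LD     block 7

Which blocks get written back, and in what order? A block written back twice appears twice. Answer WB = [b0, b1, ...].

0: R B5 -> L2 miss  d=-]
1: W B5 -> L2 hit  d=D]
2: W B8 -> L2 miss wb->B5  d=D]
3: R B1 -> L1 miss  d=-]
4: W B1 -> L1 hit  d=D]
5: R B3 -> L0 miss  d=-]
6: R B1 -> L1 hit  d=D]
7: R B0 -> L0 miss  d=-]
8: W B5 -> L2 miss wb->B8  d=D]
9: W B5 -> L2 hit  d=D]
10: R B1 -> L1 hit  d=D]
11: R B2 -> L2 miss wb->B5  d=-]
12: R B3 -> L0 miss  d=-]
13: R B7 -> L1 miss wb->B1  d=-]

WB = [5, 8, 5, 1]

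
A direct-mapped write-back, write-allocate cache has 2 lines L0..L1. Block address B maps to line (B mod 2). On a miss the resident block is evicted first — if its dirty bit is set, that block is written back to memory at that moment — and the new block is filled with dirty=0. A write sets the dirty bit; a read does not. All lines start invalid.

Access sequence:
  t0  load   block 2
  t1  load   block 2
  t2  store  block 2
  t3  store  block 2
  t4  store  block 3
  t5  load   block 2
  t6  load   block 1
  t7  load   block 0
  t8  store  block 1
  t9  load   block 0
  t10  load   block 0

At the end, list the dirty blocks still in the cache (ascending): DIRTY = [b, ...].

DIRTY = [1]

  0 | R B2 → L0 miss [-]
  1 | R B2 → L0 hit [-]
  2 | W B2 → L0 hit [D]
  3 | W B2 → L0 hit [D]
  4 | W B3 → L1 miss [D]
  5 | R B2 → L0 hit [D]
  6 | R B1 → L1 miss wb→B3 [-]
  7 | R B0 → L0 miss wb→B2 [-]
  8 | W B1 → L1 hit [D]
  9 | R B0 → L0 hit [-]
  10 | R B0 → L0 hit [-]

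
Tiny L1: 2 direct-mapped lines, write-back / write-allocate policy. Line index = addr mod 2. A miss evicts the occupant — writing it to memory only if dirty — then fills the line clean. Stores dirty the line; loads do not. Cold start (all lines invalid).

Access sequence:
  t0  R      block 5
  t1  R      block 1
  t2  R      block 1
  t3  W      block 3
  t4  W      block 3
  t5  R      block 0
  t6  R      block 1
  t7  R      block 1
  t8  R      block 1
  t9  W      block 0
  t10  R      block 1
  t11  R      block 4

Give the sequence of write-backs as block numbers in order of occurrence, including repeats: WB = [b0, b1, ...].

WB = [3, 0]

  0 | R B5 → L1 miss [-]
  1 | R B1 → L1 miss [-]
  2 | R B1 → L1 hit [-]
  3 | W B3 → L1 miss [D]
  4 | W B3 → L1 hit [D]
  5 | R B0 → L0 miss [-]
  6 | R B1 → L1 miss wb→B3 [-]
  7 | R B1 → L1 hit [-]
  8 | R B1 → L1 hit [-]
  9 | W B0 → L0 hit [D]
  10 | R B1 → L1 hit [-]
  11 | R B4 → L0 miss wb→B0 [-]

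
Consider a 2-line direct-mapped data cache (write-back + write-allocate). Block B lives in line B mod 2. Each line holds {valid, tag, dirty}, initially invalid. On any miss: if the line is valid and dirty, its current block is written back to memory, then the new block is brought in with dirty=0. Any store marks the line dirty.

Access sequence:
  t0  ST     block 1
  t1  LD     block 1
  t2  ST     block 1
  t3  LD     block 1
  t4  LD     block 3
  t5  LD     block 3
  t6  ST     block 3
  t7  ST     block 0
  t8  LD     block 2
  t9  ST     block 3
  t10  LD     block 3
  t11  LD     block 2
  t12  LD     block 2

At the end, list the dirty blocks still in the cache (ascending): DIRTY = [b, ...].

0: W B1 → L1 miss [D]
1: R B1 → L1 hit [D]
2: W B1 → L1 hit [D]
3: R B1 → L1 hit [D]
4: R B3 → L1 miss wb→B1 [-]
5: R B3 → L1 hit [-]
6: W B3 → L1 hit [D]
7: W B0 → L0 miss [D]
8: R B2 → L0 miss wb→B0 [-]
9: W B3 → L1 hit [D]
10: R B3 → L1 hit [D]
11: R B2 → L0 hit [-]
12: R B2 → L0 hit [-]

DIRTY = [3]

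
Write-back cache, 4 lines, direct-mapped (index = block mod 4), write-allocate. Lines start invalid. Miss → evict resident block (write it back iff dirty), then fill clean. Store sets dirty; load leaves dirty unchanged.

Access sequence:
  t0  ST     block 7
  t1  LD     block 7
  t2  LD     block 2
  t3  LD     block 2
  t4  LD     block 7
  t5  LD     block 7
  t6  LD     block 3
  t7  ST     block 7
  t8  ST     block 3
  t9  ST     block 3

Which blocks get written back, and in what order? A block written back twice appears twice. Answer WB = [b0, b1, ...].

WB = [7, 7]

0: W B7 -> L3 miss  d=D]
1: R B7 -> L3 hit  d=D]
2: R B2 -> L2 miss  d=-]
3: R B2 -> L2 hit  d=-]
4: R B7 -> L3 hit  d=D]
5: R B7 -> L3 hit  d=D]
6: R B3 -> L3 miss wb->B7  d=-]
7: W B7 -> L3 miss  d=D]
8: W B3 -> L3 miss wb->B7  d=D]
9: W B3 -> L3 hit  d=D]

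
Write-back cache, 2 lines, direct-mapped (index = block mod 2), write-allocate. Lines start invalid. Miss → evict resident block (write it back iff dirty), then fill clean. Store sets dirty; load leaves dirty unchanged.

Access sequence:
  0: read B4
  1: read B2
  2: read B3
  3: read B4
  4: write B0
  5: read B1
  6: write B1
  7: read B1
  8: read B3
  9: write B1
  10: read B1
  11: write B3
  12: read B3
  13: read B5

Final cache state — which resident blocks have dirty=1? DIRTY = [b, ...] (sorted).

  0 | R B4 → L0 miss [-]
  1 | R B2 → L0 miss [-]
  2 | R B3 → L1 miss [-]
  3 | R B4 → L0 miss [-]
  4 | W B0 → L0 miss [D]
  5 | R B1 → L1 miss [-]
  6 | W B1 → L1 hit [D]
  7 | R B1 → L1 hit [D]
  8 | R B3 → L1 miss wb→B1 [-]
  9 | W B1 → L1 miss [D]
  10 | R B1 → L1 hit [D]
  11 | W B3 → L1 miss wb→B1 [D]
  12 | R B3 → L1 hit [D]
  13 | R B5 → L1 miss wb→B3 [-]

DIRTY = [0]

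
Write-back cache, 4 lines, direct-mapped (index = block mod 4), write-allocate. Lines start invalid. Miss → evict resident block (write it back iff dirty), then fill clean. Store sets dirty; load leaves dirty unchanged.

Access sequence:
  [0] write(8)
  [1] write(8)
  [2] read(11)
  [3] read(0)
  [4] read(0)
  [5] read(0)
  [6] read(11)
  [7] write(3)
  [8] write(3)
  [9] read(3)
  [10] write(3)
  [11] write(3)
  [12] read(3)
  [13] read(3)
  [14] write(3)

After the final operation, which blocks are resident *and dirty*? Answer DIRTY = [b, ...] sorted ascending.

  0 | W B8 → L0 miss [D]
  1 | W B8 → L0 hit [D]
  2 | R B11 → L3 miss [-]
  3 | R B0 → L0 miss wb→B8 [-]
  4 | R B0 → L0 hit [-]
  5 | R B0 → L0 hit [-]
  6 | R B11 → L3 hit [-]
  7 | W B3 → L3 miss [D]
  8 | W B3 → L3 hit [D]
  9 | R B3 → L3 hit [D]
  10 | W B3 → L3 hit [D]
  11 | W B3 → L3 hit [D]
  12 | R B3 → L3 hit [D]
  13 | R B3 → L3 hit [D]
  14 | W B3 → L3 hit [D]

DIRTY = [3]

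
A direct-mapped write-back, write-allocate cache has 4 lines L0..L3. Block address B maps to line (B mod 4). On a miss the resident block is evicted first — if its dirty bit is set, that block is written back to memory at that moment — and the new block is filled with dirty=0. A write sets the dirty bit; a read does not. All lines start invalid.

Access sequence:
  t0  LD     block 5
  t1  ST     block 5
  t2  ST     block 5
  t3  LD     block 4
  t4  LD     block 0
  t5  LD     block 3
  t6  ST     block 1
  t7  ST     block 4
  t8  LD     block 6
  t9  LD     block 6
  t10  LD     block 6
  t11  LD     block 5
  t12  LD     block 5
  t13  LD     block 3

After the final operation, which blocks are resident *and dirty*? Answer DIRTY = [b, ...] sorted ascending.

DIRTY = [4]

0: R B5 → L1 miss [-]
1: W B5 → L1 hit [D]
2: W B5 → L1 hit [D]
3: R B4 → L0 miss [-]
4: R B0 → L0 miss [-]
5: R B3 → L3 miss [-]
6: W B1 → L1 miss wb→B5 [D]
7: W B4 → L0 miss [D]
8: R B6 → L2 miss [-]
9: R B6 → L2 hit [-]
10: R B6 → L2 hit [-]
11: R B5 → L1 miss wb→B1 [-]
12: R B5 → L1 hit [-]
13: R B3 → L3 hit [-]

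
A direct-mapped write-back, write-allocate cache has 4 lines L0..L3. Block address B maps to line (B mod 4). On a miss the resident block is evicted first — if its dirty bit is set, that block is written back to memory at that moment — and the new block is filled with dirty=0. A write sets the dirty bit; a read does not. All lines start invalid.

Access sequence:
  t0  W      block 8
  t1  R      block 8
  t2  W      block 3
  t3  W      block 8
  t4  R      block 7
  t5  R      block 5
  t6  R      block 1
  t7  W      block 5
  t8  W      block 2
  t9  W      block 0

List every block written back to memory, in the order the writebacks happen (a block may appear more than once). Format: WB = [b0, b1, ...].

WB = [3, 8]

  0 | W B8 → L0 miss [D]
  1 | R B8 → L0 hit [D]
  2 | W B3 → L3 miss [D]
  3 | W B8 → L0 hit [D]
  4 | R B7 → L3 miss wb→B3 [-]
  5 | R B5 → L1 miss [-]
  6 | R B1 → L1 miss [-]
  7 | W B5 → L1 miss [D]
  8 | W B2 → L2 miss [D]
  9 | W B0 → L0 miss wb→B8 [D]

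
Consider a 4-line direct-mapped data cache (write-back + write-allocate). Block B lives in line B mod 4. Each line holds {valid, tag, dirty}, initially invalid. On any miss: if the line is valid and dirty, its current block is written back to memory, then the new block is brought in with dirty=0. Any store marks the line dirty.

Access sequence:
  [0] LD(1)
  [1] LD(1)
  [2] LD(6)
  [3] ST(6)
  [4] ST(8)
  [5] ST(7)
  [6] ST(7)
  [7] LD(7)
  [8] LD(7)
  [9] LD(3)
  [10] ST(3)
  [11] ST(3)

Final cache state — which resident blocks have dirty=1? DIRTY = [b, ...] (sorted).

  0 | R B1 → L1 miss [-]
  1 | R B1 → L1 hit [-]
  2 | R B6 → L2 miss [-]
  3 | W B6 → L2 hit [D]
  4 | W B8 → L0 miss [D]
  5 | W B7 → L3 miss [D]
  6 | W B7 → L3 hit [D]
  7 | R B7 → L3 hit [D]
  8 | R B7 → L3 hit [D]
  9 | R B3 → L3 miss wb→B7 [-]
  10 | W B3 → L3 hit [D]
  11 | W B3 → L3 hit [D]

DIRTY = [3, 6, 8]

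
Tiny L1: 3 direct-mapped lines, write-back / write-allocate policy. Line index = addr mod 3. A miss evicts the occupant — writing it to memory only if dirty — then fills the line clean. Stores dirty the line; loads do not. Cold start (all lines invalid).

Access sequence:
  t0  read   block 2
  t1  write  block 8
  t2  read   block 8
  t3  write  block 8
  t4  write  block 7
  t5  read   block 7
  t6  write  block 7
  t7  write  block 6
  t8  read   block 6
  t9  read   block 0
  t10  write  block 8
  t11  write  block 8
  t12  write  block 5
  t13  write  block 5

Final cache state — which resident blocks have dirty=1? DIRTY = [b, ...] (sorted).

DIRTY = [5, 7]

0: R B2 → L2 miss [-]
1: W B8 → L2 miss [D]
2: R B8 → L2 hit [D]
3: W B8 → L2 hit [D]
4: W B7 → L1 miss [D]
5: R B7 → L1 hit [D]
6: W B7 → L1 hit [D]
7: W B6 → L0 miss [D]
8: R B6 → L0 hit [D]
9: R B0 → L0 miss wb→B6 [-]
10: W B8 → L2 hit [D]
11: W B8 → L2 hit [D]
12: W B5 → L2 miss wb→B8 [D]
13: W B5 → L2 hit [D]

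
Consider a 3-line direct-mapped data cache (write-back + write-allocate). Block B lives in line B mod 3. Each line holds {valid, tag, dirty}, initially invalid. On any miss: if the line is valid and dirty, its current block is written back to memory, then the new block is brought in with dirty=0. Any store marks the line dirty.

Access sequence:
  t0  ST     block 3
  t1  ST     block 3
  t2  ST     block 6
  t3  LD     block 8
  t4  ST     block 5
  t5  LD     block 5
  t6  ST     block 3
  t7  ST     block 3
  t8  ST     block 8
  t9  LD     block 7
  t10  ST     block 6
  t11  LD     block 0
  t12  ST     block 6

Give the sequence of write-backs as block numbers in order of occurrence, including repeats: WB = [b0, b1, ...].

0: W B3 → L0 miss [D]
1: W B3 → L0 hit [D]
2: W B6 → L0 miss wb→B3 [D]
3: R B8 → L2 miss [-]
4: W B5 → L2 miss [D]
5: R B5 → L2 hit [D]
6: W B3 → L0 miss wb→B6 [D]
7: W B3 → L0 hit [D]
8: W B8 → L2 miss wb→B5 [D]
9: R B7 → L1 miss [-]
10: W B6 → L0 miss wb→B3 [D]
11: R B0 → L0 miss wb→B6 [-]
12: W B6 → L0 miss [D]

WB = [3, 6, 5, 3, 6]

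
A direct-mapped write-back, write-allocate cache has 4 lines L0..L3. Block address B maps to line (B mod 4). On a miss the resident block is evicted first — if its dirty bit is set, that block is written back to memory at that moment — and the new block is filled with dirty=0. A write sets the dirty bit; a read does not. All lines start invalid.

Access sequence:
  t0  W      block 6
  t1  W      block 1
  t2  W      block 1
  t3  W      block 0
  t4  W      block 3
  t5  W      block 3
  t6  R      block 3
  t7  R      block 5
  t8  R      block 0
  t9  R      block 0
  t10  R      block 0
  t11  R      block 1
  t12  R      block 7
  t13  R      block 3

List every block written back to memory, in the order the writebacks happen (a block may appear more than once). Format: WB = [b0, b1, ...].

  0 | W B6 → L2 miss [D]
  1 | W B1 → L1 miss [D]
  2 | W B1 → L1 hit [D]
  3 | W B0 → L0 miss [D]
  4 | W B3 → L3 miss [D]
  5 | W B3 → L3 hit [D]
  6 | R B3 → L3 hit [D]
  7 | R B5 → L1 miss wb→B1 [-]
  8 | R B0 → L0 hit [D]
  9 | R B0 → L0 hit [D]
  10 | R B0 → L0 hit [D]
  11 | R B1 → L1 miss [-]
  12 | R B7 → L3 miss wb→B3 [-]
  13 | R B3 → L3 miss [-]

WB = [1, 3]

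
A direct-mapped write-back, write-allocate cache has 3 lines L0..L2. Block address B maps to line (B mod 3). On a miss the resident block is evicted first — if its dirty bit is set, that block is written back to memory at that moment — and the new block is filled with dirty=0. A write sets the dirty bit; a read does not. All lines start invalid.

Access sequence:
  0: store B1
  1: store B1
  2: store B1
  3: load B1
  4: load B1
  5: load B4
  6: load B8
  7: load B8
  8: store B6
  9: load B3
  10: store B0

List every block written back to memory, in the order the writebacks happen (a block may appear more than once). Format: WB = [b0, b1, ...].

0: W B1 -> L1 miss  d=D]
1: W B1 -> L1 hit  d=D]
2: W B1 -> L1 hit  d=D]
3: R B1 -> L1 hit  d=D]
4: R B1 -> L1 hit  d=D]
5: R B4 -> L1 miss wb->B1  d=-]
6: R B8 -> L2 miss  d=-]
7: R B8 -> L2 hit  d=-]
8: W B6 -> L0 miss  d=D]
9: R B3 -> L0 miss wb->B6  d=-]
10: W B0 -> L0 miss  d=D]

WB = [1, 6]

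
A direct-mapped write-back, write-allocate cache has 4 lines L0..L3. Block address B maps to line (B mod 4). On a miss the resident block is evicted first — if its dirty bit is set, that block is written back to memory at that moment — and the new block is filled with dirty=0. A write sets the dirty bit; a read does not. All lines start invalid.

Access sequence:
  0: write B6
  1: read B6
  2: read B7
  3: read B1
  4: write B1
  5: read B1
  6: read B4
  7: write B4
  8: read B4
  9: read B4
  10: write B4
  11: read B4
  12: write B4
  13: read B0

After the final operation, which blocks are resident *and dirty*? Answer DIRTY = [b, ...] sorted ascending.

0: W B6 → L2 miss [D]
1: R B6 → L2 hit [D]
2: R B7 → L3 miss [-]
3: R B1 → L1 miss [-]
4: W B1 → L1 hit [D]
5: R B1 → L1 hit [D]
6: R B4 → L0 miss [-]
7: W B4 → L0 hit [D]
8: R B4 → L0 hit [D]
9: R B4 → L0 hit [D]
10: W B4 → L0 hit [D]
11: R B4 → L0 hit [D]
12: W B4 → L0 hit [D]
13: R B0 → L0 miss wb→B4 [-]

DIRTY = [1, 6]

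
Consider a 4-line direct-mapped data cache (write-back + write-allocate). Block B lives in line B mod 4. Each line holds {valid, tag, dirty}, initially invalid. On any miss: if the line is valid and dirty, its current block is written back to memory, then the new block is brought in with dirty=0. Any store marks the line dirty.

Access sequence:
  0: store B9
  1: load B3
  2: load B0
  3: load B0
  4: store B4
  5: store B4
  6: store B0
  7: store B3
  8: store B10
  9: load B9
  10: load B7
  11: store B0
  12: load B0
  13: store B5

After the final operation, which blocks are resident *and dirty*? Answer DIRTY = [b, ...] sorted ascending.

DIRTY = [0, 5, 10]

0: W B9 -> L1 miss  d=D]
1: R B3 -> L3 miss  d=-]
2: R B0 -> L0 miss  d=-]
3: R B0 -> L0 hit  d=-]
4: W B4 -> L0 miss  d=D]
5: W B4 -> L0 hit  d=D]
6: W B0 -> L0 miss wb->B4  d=D]
7: W B3 -> L3 hit  d=D]
8: W B10 -> L2 miss  d=D]
9: R B9 -> L1 hit  d=D]
10: R B7 -> L3 miss wb->B3  d=-]
11: W B0 -> L0 hit  d=D]
12: R B0 -> L0 hit  d=D]
13: W B5 -> L1 miss wb->B9  d=D]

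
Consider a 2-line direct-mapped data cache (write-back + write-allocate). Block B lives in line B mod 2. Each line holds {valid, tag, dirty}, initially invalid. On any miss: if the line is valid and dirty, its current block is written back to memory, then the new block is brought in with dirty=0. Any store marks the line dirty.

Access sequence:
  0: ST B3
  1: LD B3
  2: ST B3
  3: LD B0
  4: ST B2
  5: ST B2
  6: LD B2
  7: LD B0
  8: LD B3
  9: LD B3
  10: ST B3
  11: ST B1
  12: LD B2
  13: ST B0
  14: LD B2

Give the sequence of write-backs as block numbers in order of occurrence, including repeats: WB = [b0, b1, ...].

WB = [2, 3, 0]

  0 | W B3 → L1 miss [D]
  1 | R B3 → L1 hit [D]
  2 | W B3 → L1 hit [D]
  3 | R B0 → L0 miss [-]
  4 | W B2 → L0 miss [D]
  5 | W B2 → L0 hit [D]
  6 | R B2 → L0 hit [D]
  7 | R B0 → L0 miss wb→B2 [-]
  8 | R B3 → L1 hit [D]
  9 | R B3 → L1 hit [D]
  10 | W B3 → L1 hit [D]
  11 | W B1 → L1 miss wb→B3 [D]
  12 | R B2 → L0 miss [-]
  13 | W B0 → L0 miss [D]
  14 | R B2 → L0 miss wb→B0 [-]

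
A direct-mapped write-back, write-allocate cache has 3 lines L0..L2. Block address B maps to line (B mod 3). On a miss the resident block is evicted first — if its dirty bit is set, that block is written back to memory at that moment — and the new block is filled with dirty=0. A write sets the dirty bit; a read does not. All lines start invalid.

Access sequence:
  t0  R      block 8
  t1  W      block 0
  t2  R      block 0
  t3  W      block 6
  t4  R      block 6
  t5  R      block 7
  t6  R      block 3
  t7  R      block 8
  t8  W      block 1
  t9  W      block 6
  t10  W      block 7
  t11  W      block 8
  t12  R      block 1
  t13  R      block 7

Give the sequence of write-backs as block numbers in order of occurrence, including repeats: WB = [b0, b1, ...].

WB = [0, 6, 1, 7]

0: R B8 → L2 miss [-]
1: W B0 → L0 miss [D]
2: R B0 → L0 hit [D]
3: W B6 → L0 miss wb→B0 [D]
4: R B6 → L0 hit [D]
5: R B7 → L1 miss [-]
6: R B3 → L0 miss wb→B6 [-]
7: R B8 → L2 hit [-]
8: W B1 → L1 miss [D]
9: W B6 → L0 miss [D]
10: W B7 → L1 miss wb→B1 [D]
11: W B8 → L2 hit [D]
12: R B1 → L1 miss wb→B7 [-]
13: R B7 → L1 miss [-]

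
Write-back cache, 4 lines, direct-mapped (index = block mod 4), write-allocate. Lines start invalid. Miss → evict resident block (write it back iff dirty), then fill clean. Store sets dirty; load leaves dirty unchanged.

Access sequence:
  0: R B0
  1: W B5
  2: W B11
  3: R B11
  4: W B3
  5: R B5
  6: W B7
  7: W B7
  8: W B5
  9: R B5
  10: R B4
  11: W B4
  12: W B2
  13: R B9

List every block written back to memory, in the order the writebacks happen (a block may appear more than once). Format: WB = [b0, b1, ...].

WB = [11, 3, 5]

  0 | R B0 → L0 miss [-]
  1 | W B5 → L1 miss [D]
  2 | W B11 → L3 miss [D]
  3 | R B11 → L3 hit [D]
  4 | W B3 → L3 miss wb→B11 [D]
  5 | R B5 → L1 hit [D]
  6 | W B7 → L3 miss wb→B3 [D]
  7 | W B7 → L3 hit [D]
  8 | W B5 → L1 hit [D]
  9 | R B5 → L1 hit [D]
  10 | R B4 → L0 miss [-]
  11 | W B4 → L0 hit [D]
  12 | W B2 → L2 miss [D]
  13 | R B9 → L1 miss wb→B5 [-]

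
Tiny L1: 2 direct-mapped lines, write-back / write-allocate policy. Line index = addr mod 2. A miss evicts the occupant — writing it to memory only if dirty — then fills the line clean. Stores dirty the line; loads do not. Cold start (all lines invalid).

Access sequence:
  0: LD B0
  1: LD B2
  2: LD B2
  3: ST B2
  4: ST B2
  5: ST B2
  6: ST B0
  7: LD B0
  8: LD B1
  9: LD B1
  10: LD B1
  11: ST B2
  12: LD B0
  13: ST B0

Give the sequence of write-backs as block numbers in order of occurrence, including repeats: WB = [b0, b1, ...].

  0 | R B0 → L0 miss [-]
  1 | R B2 → L0 miss [-]
  2 | R B2 → L0 hit [-]
  3 | W B2 → L0 hit [D]
  4 | W B2 → L0 hit [D]
  5 | W B2 → L0 hit [D]
  6 | W B0 → L0 miss wb→B2 [D]
  7 | R B0 → L0 hit [D]
  8 | R B1 → L1 miss [-]
  9 | R B1 → L1 hit [-]
  10 | R B1 → L1 hit [-]
  11 | W B2 → L0 miss wb→B0 [D]
  12 | R B0 → L0 miss wb→B2 [-]
  13 | W B0 → L0 hit [D]

WB = [2, 0, 2]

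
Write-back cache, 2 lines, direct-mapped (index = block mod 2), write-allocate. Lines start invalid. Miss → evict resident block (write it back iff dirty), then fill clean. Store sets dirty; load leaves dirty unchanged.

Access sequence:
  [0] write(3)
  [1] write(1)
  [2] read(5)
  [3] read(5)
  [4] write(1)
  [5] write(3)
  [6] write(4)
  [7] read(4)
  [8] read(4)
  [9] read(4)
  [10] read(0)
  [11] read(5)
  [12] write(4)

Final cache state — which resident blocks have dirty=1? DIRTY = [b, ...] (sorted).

DIRTY = [4]

0: W B3 → L1 miss [D]
1: W B1 → L1 miss wb→B3 [D]
2: R B5 → L1 miss wb→B1 [-]
3: R B5 → L1 hit [-]
4: W B1 → L1 miss [D]
5: W B3 → L1 miss wb→B1 [D]
6: W B4 → L0 miss [D]
7: R B4 → L0 hit [D]
8: R B4 → L0 hit [D]
9: R B4 → L0 hit [D]
10: R B0 → L0 miss wb→B4 [-]
11: R B5 → L1 miss wb→B3 [-]
12: W B4 → L0 miss [D]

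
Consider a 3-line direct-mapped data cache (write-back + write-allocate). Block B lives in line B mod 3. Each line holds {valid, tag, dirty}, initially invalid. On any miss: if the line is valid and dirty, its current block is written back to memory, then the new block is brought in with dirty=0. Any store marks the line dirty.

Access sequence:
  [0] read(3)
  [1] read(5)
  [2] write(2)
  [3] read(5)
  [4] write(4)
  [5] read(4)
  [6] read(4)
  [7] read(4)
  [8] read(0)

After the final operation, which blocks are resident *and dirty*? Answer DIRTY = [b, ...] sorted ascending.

DIRTY = [4]

0: R B3 -> L0 miss  d=-]
1: R B5 -> L2 miss  d=-]
2: W B2 -> L2 miss  d=D]
3: R B5 -> L2 miss wb->B2  d=-]
4: W B4 -> L1 miss  d=D]
5: R B4 -> L1 hit  d=D]
6: R B4 -> L1 hit  d=D]
7: R B4 -> L1 hit  d=D]
8: R B0 -> L0 miss  d=-]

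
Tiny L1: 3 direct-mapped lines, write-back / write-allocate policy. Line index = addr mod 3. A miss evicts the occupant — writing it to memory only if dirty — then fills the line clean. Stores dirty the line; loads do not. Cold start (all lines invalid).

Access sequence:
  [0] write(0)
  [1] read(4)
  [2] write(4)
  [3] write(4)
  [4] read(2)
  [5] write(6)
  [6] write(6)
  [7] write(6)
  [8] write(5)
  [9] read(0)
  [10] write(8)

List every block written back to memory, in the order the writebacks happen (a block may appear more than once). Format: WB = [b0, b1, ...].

WB = [0, 6, 5]

0: W B0 → L0 miss [D]
1: R B4 → L1 miss [-]
2: W B4 → L1 hit [D]
3: W B4 → L1 hit [D]
4: R B2 → L2 miss [-]
5: W B6 → L0 miss wb→B0 [D]
6: W B6 → L0 hit [D]
7: W B6 → L0 hit [D]
8: W B5 → L2 miss [D]
9: R B0 → L0 miss wb→B6 [-]
10: W B8 → L2 miss wb→B5 [D]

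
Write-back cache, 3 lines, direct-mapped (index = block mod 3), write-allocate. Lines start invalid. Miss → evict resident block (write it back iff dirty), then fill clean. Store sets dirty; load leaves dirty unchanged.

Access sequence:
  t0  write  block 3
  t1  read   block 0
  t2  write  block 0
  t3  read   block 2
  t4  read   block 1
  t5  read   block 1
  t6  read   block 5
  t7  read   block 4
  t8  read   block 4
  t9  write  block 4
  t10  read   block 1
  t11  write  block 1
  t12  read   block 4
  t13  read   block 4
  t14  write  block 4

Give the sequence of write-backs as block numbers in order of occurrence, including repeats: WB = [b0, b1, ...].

  0 | W B3 → L0 miss [D]
  1 | R B0 → L0 miss wb→B3 [-]
  2 | W B0 → L0 hit [D]
  3 | R B2 → L2 miss [-]
  4 | R B1 → L1 miss [-]
  5 | R B1 → L1 hit [-]
  6 | R B5 → L2 miss [-]
  7 | R B4 → L1 miss [-]
  8 | R B4 → L1 hit [-]
  9 | W B4 → L1 hit [D]
  10 | R B1 → L1 miss wb→B4 [-]
  11 | W B1 → L1 hit [D]
  12 | R B4 → L1 miss wb→B1 [-]
  13 | R B4 → L1 hit [-]
  14 | W B4 → L1 hit [D]

WB = [3, 4, 1]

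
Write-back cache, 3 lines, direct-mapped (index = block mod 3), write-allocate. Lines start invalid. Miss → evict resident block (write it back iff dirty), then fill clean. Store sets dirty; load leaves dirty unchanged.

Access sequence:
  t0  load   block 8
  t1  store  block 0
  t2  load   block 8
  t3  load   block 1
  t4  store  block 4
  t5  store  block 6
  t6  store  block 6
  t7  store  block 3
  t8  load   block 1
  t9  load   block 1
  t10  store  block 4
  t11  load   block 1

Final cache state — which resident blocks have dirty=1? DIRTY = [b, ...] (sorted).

DIRTY = [3]

0: R B8 -> L2 miss  d=-]
1: W B0 -> L0 miss  d=D]
2: R B8 -> L2 hit  d=-]
3: R B1 -> L1 miss  d=-]
4: W B4 -> L1 miss  d=D]
5: W B6 -> L0 miss wb->B0  d=D]
6: W B6 -> L0 hit  d=D]
7: W B3 -> L0 miss wb->B6  d=D]
8: R B1 -> L1 miss wb->B4  d=-]
9: R B1 -> L1 hit  d=-]
10: W B4 -> L1 miss  d=D]
11: R B1 -> L1 miss wb->B4  d=-]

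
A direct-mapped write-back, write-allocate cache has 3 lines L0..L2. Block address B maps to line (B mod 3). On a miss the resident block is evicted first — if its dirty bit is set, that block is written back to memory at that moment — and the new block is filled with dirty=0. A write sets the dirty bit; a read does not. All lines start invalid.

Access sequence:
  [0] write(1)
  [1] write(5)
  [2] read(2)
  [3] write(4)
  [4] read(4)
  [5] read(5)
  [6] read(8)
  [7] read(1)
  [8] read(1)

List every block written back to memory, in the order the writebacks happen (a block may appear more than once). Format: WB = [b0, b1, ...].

WB = [5, 1, 4]

0: W B1 -> L1 miss  d=D]
1: W B5 -> L2 miss  d=D]
2: R B2 -> L2 miss wb->B5  d=-]
3: W B4 -> L1 miss wb->B1  d=D]
4: R B4 -> L1 hit  d=D]
5: R B5 -> L2 miss  d=-]
6: R B8 -> L2 miss  d=-]
7: R B1 -> L1 miss wb->B4  d=-]
8: R B1 -> L1 hit  d=-]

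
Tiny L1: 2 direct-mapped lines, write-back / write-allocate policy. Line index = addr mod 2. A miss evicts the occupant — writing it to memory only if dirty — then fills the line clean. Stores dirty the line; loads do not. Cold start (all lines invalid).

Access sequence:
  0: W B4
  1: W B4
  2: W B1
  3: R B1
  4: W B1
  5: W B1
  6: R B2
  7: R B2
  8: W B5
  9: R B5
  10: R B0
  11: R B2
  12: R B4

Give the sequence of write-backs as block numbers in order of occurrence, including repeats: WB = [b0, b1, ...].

WB = [4, 1]

  0 | W B4 → L0 miss [D]
  1 | W B4 → L0 hit [D]
  2 | W B1 → L1 miss [D]
  3 | R B1 → L1 hit [D]
  4 | W B1 → L1 hit [D]
  5 | W B1 → L1 hit [D]
  6 | R B2 → L0 miss wb→B4 [-]
  7 | R B2 → L0 hit [-]
  8 | W B5 → L1 miss wb→B1 [D]
  9 | R B5 → L1 hit [D]
  10 | R B0 → L0 miss [-]
  11 | R B2 → L0 miss [-]
  12 | R B4 → L0 miss [-]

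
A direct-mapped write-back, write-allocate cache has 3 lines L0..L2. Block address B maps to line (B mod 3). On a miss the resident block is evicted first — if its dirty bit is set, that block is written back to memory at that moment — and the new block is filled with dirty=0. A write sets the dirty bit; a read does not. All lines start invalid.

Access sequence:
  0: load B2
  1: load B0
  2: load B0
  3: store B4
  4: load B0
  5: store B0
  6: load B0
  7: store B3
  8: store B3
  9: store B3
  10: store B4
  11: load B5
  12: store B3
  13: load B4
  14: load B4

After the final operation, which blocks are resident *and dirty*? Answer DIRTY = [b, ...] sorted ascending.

DIRTY = [3, 4]

  0 | R B2 → L2 miss [-]
  1 | R B0 → L0 miss [-]
  2 | R B0 → L0 hit [-]
  3 | W B4 → L1 miss [D]
  4 | R B0 → L0 hit [-]
  5 | W B0 → L0 hit [D]
  6 | R B0 → L0 hit [D]
  7 | W B3 → L0 miss wb→B0 [D]
  8 | W B3 → L0 hit [D]
  9 | W B3 → L0 hit [D]
  10 | W B4 → L1 hit [D]
  11 | R B5 → L2 miss [-]
  12 | W B3 → L0 hit [D]
  13 | R B4 → L1 hit [D]
  14 | R B4 → L1 hit [D]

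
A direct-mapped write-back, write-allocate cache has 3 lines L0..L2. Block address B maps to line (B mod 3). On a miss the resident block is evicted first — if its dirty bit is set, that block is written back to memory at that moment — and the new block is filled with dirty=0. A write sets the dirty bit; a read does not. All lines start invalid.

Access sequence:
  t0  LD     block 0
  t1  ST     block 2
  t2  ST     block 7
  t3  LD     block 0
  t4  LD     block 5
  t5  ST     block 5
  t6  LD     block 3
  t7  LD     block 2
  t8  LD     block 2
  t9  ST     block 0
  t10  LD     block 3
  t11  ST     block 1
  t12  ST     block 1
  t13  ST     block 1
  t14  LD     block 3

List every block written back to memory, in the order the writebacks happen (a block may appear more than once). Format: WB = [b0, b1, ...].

0: R B0 -> L0 miss  d=-]
1: W B2 -> L2 miss  d=D]
2: W B7 -> L1 miss  d=D]
3: R B0 -> L0 hit  d=-]
4: R B5 -> L2 miss wb->B2  d=-]
5: W B5 -> L2 hit  d=D]
6: R B3 -> L0 miss  d=-]
7: R B2 -> L2 miss wb->B5  d=-]
8: R B2 -> L2 hit  d=-]
9: W B0 -> L0 miss  d=D]
10: R B3 -> L0 miss wb->B0  d=-]
11: W B1 -> L1 miss wb->B7  d=D]
12: W B1 -> L1 hit  d=D]
13: W B1 -> L1 hit  d=D]
14: R B3 -> L0 hit  d=-]

WB = [2, 5, 0, 7]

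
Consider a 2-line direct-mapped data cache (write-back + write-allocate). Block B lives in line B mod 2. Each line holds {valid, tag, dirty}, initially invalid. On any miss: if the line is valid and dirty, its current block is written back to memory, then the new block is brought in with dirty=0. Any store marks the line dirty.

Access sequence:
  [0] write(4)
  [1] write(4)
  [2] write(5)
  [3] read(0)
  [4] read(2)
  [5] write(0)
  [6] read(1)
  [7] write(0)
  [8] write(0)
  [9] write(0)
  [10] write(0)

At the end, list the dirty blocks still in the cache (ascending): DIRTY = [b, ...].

DIRTY = [0]

0: W B4 → L0 miss [D]
1: W B4 → L0 hit [D]
2: W B5 → L1 miss [D]
3: R B0 → L0 miss wb→B4 [-]
4: R B2 → L0 miss [-]
5: W B0 → L0 miss [D]
6: R B1 → L1 miss wb→B5 [-]
7: W B0 → L0 hit [D]
8: W B0 → L0 hit [D]
9: W B0 → L0 hit [D]
10: W B0 → L0 hit [D]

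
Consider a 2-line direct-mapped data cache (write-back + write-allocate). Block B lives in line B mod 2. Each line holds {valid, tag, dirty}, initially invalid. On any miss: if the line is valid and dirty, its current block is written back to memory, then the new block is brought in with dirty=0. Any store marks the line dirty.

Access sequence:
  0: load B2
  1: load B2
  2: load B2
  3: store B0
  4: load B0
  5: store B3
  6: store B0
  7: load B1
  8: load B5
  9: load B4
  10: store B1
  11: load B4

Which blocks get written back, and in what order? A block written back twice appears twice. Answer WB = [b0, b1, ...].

0: R B2 -> L0 miss  d=-]
1: R B2 -> L0 hit  d=-]
2: R B2 -> L0 hit  d=-]
3: W B0 -> L0 miss  d=D]
4: R B0 -> L0 hit  d=D]
5: W B3 -> L1 miss  d=D]
6: W B0 -> L0 hit  d=D]
7: R B1 -> L1 miss wb->B3  d=-]
8: R B5 -> L1 miss  d=-]
9: R B4 -> L0 miss wb->B0  d=-]
10: W B1 -> L1 miss  d=D]
11: R B4 -> L0 hit  d=-]

WB = [3, 0]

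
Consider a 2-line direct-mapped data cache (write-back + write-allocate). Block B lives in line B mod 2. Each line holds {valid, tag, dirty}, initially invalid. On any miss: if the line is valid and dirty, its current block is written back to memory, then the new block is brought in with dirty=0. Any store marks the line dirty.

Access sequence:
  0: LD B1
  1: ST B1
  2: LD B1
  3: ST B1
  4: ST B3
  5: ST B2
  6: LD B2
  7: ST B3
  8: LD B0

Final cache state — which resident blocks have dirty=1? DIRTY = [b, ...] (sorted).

0: R B1 -> L1 miss  d=-]
1: W B1 -> L1 hit  d=D]
2: R B1 -> L1 hit  d=D]
3: W B1 -> L1 hit  d=D]
4: W B3 -> L1 miss wb->B1  d=D]
5: W B2 -> L0 miss  d=D]
6: R B2 -> L0 hit  d=D]
7: W B3 -> L1 hit  d=D]
8: R B0 -> L0 miss wb->B2  d=-]

DIRTY = [3]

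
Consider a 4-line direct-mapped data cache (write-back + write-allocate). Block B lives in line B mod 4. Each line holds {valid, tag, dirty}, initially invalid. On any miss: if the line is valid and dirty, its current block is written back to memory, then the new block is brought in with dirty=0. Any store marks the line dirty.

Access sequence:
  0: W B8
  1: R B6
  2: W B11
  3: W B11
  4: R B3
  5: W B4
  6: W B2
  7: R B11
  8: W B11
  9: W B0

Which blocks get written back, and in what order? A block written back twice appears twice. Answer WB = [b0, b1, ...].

WB = [11, 8, 4]

0: W B8 → L0 miss [D]
1: R B6 → L2 miss [-]
2: W B11 → L3 miss [D]
3: W B11 → L3 hit [D]
4: R B3 → L3 miss wb→B11 [-]
5: W B4 → L0 miss wb→B8 [D]
6: W B2 → L2 miss [D]
7: R B11 → L3 miss [-]
8: W B11 → L3 hit [D]
9: W B0 → L0 miss wb→B4 [D]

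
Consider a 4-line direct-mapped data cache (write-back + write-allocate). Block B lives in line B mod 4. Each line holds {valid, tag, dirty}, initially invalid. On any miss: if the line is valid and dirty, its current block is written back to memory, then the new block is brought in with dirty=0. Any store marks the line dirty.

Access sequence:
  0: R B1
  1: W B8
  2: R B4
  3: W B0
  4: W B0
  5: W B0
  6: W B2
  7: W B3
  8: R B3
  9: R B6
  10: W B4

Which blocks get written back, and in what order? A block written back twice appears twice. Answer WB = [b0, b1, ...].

WB = [8, 2, 0]

0: R B1 → L1 miss [-]
1: W B8 → L0 miss [D]
2: R B4 → L0 miss wb→B8 [-]
3: W B0 → L0 miss [D]
4: W B0 → L0 hit [D]
5: W B0 → L0 hit [D]
6: W B2 → L2 miss [D]
7: W B3 → L3 miss [D]
8: R B3 → L3 hit [D]
9: R B6 → L2 miss wb→B2 [-]
10: W B4 → L0 miss wb→B0 [D]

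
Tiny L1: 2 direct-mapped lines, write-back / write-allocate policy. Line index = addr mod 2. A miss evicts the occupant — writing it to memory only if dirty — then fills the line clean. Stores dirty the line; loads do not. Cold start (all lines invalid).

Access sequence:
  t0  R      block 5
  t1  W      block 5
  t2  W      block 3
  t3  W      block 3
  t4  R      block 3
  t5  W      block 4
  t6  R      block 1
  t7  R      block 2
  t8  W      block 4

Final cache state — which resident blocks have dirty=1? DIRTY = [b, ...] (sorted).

DIRTY = [4]

  0 | R B5 → L1 miss [-]
  1 | W B5 → L1 hit [D]
  2 | W B3 → L1 miss wb→B5 [D]
  3 | W B3 → L1 hit [D]
  4 | R B3 → L1 hit [D]
  5 | W B4 → L0 miss [D]
  6 | R B1 → L1 miss wb→B3 [-]
  7 | R B2 → L0 miss wb→B4 [-]
  8 | W B4 → L0 miss [D]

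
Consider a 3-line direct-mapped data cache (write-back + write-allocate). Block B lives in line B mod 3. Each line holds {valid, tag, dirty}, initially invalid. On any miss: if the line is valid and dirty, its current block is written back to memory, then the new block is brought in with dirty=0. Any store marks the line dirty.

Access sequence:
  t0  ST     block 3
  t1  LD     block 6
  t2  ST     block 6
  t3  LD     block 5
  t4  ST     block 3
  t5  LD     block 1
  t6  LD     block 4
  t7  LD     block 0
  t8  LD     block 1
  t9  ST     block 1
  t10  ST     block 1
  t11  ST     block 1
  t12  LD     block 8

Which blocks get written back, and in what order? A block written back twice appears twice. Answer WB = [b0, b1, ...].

  0 | W B3 → L0 miss [D]
  1 | R B6 → L0 miss wb→B3 [-]
  2 | W B6 → L0 hit [D]
  3 | R B5 → L2 miss [-]
  4 | W B3 → L0 miss wb→B6 [D]
  5 | R B1 → L1 miss [-]
  6 | R B4 → L1 miss [-]
  7 | R B0 → L0 miss wb→B3 [-]
  8 | R B1 → L1 miss [-]
  9 | W B1 → L1 hit [D]
  10 | W B1 → L1 hit [D]
  11 | W B1 → L1 hit [D]
  12 | R B8 → L2 miss [-]

WB = [3, 6, 3]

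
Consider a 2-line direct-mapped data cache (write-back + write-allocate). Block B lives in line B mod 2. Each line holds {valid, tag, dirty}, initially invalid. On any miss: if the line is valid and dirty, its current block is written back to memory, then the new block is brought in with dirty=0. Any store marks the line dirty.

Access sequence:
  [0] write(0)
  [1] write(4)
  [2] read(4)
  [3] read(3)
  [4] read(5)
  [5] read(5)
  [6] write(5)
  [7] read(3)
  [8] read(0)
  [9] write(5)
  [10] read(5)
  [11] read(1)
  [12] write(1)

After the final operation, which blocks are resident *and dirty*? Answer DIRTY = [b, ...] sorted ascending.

0: W B0 -> L0 miss  d=D]
1: W B4 -> L0 miss wb->B0  d=D]
2: R B4 -> L0 hit  d=D]
3: R B3 -> L1 miss  d=-]
4: R B5 -> L1 miss  d=-]
5: R B5 -> L1 hit  d=-]
6: W B5 -> L1 hit  d=D]
7: R B3 -> L1 miss wb->B5  d=-]
8: R B0 -> L0 miss wb->B4  d=-]
9: W B5 -> L1 miss  d=D]
10: R B5 -> L1 hit  d=D]
11: R B1 -> L1 miss wb->B5  d=-]
12: W B1 -> L1 hit  d=D]

DIRTY = [1]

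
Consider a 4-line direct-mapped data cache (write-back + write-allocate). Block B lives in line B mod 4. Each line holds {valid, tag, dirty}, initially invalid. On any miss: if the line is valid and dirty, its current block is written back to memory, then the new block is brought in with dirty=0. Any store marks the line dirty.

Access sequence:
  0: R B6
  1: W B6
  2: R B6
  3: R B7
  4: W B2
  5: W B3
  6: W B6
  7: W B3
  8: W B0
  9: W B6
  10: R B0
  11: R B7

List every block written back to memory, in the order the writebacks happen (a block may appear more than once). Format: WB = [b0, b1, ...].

0: R B6 -> L2 miss  d=-]
1: W B6 -> L2 hit  d=D]
2: R B6 -> L2 hit  d=D]
3: R B7 -> L3 miss  d=-]
4: W B2 -> L2 miss wb->B6  d=D]
5: W B3 -> L3 miss  d=D]
6: W B6 -> L2 miss wb->B2  d=D]
7: W B3 -> L3 hit  d=D]
8: W B0 -> L0 miss  d=D]
9: W B6 -> L2 hit  d=D]
10: R B0 -> L0 hit  d=D]
11: R B7 -> L3 miss wb->B3  d=-]

WB = [6, 2, 3]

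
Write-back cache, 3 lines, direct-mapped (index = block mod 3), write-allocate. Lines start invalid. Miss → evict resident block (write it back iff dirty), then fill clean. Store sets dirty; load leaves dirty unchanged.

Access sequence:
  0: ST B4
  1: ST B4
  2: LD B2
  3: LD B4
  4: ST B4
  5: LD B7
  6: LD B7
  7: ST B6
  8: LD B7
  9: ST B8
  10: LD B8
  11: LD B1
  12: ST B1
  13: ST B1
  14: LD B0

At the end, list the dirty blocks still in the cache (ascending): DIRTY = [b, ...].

  0 | W B4 → L1 miss [D]
  1 | W B4 → L1 hit [D]
  2 | R B2 → L2 miss [-]
  3 | R B4 → L1 hit [D]
  4 | W B4 → L1 hit [D]
  5 | R B7 → L1 miss wb→B4 [-]
  6 | R B7 → L1 hit [-]
  7 | W B6 → L0 miss [D]
  8 | R B7 → L1 hit [-]
  9 | W B8 → L2 miss [D]
  10 | R B8 → L2 hit [D]
  11 | R B1 → L1 miss [-]
  12 | W B1 → L1 hit [D]
  13 | W B1 → L1 hit [D]
  14 | R B0 → L0 miss wb→B6 [-]

DIRTY = [1, 8]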